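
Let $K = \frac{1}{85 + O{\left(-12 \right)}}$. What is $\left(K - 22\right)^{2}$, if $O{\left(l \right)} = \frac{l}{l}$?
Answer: $\frac{3575881}{7396} \approx 483.49$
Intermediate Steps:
$O{\left(l \right)} = 1$
$K = \frac{1}{86}$ ($K = \frac{1}{85 + 1} = \frac{1}{86} \approx 0.011628$)
$\left(K - 22\right)^{2} = \left(\frac{1}{86} - 22\right)^{2} = \left(- \frac{1891}{86}\right)^{2} = \frac{3575881}{7396}$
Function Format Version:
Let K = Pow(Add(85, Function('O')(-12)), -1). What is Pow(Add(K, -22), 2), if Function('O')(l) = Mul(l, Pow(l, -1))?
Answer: Rational(3575881, 7396) ≈ 483.49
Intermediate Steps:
Function('O')(l) = 1
K = Rational(1, 86) (K = Pow(Add(85, 1), -1) = Pow(86, -1) = Rational(1, 86) ≈ 0.011628)
Pow(Add(K, -22), 2) = Pow(Add(Rational(1, 86), -22), 2) = Pow(Rational(-1891, 86), 2) = Rational(3575881, 7396)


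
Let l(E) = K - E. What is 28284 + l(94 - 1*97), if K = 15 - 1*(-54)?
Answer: 28356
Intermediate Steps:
K = 69 (K = 15 + 54 = 69)
l(E) = 69 - E
28284 + l(94 - 1*97) = 28284 + (69 - (94 - 1*97)) = 28284 + (69 - (94 - 97)) = 28284 + (69 - 1*(-3)) = 28284 + (69 + 3) = 28284 + 72 = 28356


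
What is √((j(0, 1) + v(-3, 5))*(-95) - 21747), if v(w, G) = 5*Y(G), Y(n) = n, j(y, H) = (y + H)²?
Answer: I*√24217 ≈ 155.62*I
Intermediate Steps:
j(y, H) = (H + y)²
v(w, G) = 5*G
√((j(0, 1) + v(-3, 5))*(-95) - 21747) = √(((1 + 0)² + 5*5)*(-95) - 21747) = √((1² + 25)*(-95) - 21747) = √((1 + 25)*(-95) - 21747) = √(26*(-95) - 21747) = √(-2470 - 21747) = √(-24217) = I*√24217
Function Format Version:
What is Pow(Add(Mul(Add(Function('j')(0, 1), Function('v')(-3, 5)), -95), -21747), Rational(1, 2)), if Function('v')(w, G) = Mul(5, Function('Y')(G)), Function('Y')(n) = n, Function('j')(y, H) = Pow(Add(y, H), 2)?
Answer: Mul(I, Pow(24217, Rational(1, 2))) ≈ Mul(155.62, I)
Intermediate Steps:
Function('j')(y, H) = Pow(Add(H, y), 2)
Function('v')(w, G) = Mul(5, G)
Pow(Add(Mul(Add(Function('j')(0, 1), Function('v')(-3, 5)), -95), -21747), Rational(1, 2)) = Pow(Add(Mul(Add(Pow(Add(1, 0), 2), Mul(5, 5)), -95), -21747), Rational(1, 2)) = Pow(Add(Mul(Add(Pow(1, 2), 25), -95), -21747), Rational(1, 2)) = Pow(Add(Mul(Add(1, 25), -95), -21747), Rational(1, 2)) = Pow(Add(Mul(26, -95), -21747), Rational(1, 2)) = Pow(Add(-2470, -21747), Rational(1, 2)) = Pow(-24217, Rational(1, 2)) = Mul(I, Pow(24217, Rational(1, 2)))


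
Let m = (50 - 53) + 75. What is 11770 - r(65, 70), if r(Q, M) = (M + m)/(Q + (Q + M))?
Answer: 1176929/100 ≈ 11769.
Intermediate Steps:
m = 72 (m = -3 + 75 = 72)
r(Q, M) = (72 + M)/(M + 2*Q) (r(Q, M) = (M + 72)/(Q + (Q + M)) = (72 + M)/(Q + (M + Q)) = (72 + M)/(M + 2*Q))
11770 - r(65, 70) = 11770 - (72 + 70)/(70 + 2*65) = 11770 - 142/(70 + 130) = 11770 - 142/200 = 11770 - 1*71/100 = 11770 - 71/100 = 1176929/100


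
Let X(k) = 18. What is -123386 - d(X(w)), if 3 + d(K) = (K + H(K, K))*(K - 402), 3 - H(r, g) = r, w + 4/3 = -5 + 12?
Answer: -122231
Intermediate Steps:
w = 17/3 (w = -4/3 + (-5 + 12) = -4/3 + 7 = 17/3 ≈ 5.6667)
H(r, g) = 3 - r
d(K) = -1209 + 3*K (d(K) = -3 + (K + (3 - K))*(K - 402) = -3 + 3*(-402 + K) = -3 + (-1206 + 3*K) = -1209 + 3*K)
-123386 - d(X(w)) = -123386 - (-1209 + 3*18) = -123386 - (-1209 + 54) = -123386 - 1*(-1155) = -123386 + 1155 = -122231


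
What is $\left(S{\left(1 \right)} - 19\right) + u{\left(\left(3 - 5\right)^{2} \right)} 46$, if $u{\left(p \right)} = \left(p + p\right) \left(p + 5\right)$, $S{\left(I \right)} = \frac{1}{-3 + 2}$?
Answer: $3292$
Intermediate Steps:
$S{\left(I \right)} = -1$ ($S{\left(I \right)} = \frac{1}{-1} = -1$)
$u{\left(p \right)} = 2 p \left(5 + p\right)$
$\left(S{\left(1 \right)} - 19\right) + u{\left(\left(3 - 5\right)^{2} \right)} 46 = \left(-1 - 19\right) + 2 \left(3 - 5\right)^{2} \left(5 + \left(3 - 5\right)^{2}\right) 46 = \left(-1 - 19\right) + 2 \left(-2\right)^{2} \left(5 + \left(-2\right)^{2}\right) 46 = -20 + 2 \cdot 4 \left(5 + 4\right) 46 = -20 + 2 \cdot 4 \cdot 9 \cdot 46 = -20 + 72 \cdot 46 = -20 + 3312 = 3292$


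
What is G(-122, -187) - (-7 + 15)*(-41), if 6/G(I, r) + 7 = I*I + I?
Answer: 4839646/14755 ≈ 328.00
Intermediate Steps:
G(I, r) = 6/(-7 + I + I²) (G(I, r) = 6/(-7 + (I*I + I)) = 6/(-7 + (I² + I)) = 6/(-7 + (I + I²)) = 6/(-7 + I + I²))
G(-122, -187) - (-7 + 15)*(-41) = 6/(-7 - 122 + (-122)²) - (-7 + 15)*(-41) = 6/(-7 - 122 + 14884) - 8*(-41) = 6/14755 - 1*(-328) = 6*(1/14755) + 328 = 6/14755 + 328 = 4839646/14755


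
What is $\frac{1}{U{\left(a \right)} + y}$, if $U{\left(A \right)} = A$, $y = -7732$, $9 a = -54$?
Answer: $- \frac{1}{7738} \approx -0.00012923$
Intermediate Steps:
$a = -6$ ($a = \frac{1}{9} \left(-54\right) = -6$)
$\frac{1}{U{\left(a \right)} + y} = \frac{1}{-6 - 7732} = \frac{1}{-7738} = - \frac{1}{7738}$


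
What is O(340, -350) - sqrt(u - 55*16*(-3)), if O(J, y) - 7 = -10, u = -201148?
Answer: -3 - 2*I*sqrt(49627) ≈ -3.0 - 445.54*I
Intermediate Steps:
O(J, y) = -3 (O(J, y) = 7 - 10 = -3)
O(340, -350) - sqrt(u - 55*16*(-3)) = -3 - sqrt(-201148 - 55*16*(-3)) = -3 - sqrt(-201148 - 880*(-3)) = -3 - sqrt(-201148 + 2640) = -3 - sqrt(-198508) = -3 - 2*I*sqrt(49627)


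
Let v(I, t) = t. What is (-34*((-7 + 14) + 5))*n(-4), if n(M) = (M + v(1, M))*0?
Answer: 0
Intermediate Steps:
n(M) = 0 (n(M) = (M + M)*0 = (2*M)*0 = 0)
(-34*((-7 + 14) + 5))*n(-4) = -34*((-7 + 14) + 5)*0 = -34*(7 + 5)*0 = -34*12*0 = -408*0 = 0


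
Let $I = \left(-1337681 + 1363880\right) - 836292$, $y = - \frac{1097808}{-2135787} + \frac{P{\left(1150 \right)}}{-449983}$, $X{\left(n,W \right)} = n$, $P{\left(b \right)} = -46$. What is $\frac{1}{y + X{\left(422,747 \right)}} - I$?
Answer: $\frac{109650063360581280575}{135354907449176} \approx 8.1009 \cdot 10^{5}$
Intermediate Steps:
$y = \frac{164697727822}{320355947207}$ ($y = - \frac{1097808}{-2135787} - \frac{46}{-449983} = \left(-1097808\right) \left(- \frac{1}{2135787}\right) - - \frac{46}{449983} = \frac{365936}{711929} + \frac{46}{449983} = \frac{164697727822}{320355947207} \approx 0.51411$)
$I = -810093$ ($I = 26199 - 836292 = -810093$)
$\frac{1}{y + X{\left(422,747 \right)}} - I = \frac{1}{\frac{164697727822}{320355947207} + 422} - -810093 = \frac{1}{\frac{135354907449176}{320355947207}} + 810093 = \frac{320355947207}{135354907449176} + 810093 = \frac{109650063360581280575}{135354907449176}$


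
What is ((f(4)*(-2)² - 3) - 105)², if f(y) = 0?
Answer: 11664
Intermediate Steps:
((f(4)*(-2)² - 3) - 105)² = ((0*(-2)² - 3) - 105)² = ((0*4 - 3) - 105)² = ((0 - 3) - 105)² = (-3 - 105)² = (-108)² = 11664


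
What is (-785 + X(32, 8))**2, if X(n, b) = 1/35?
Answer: 754820676/1225 ≈ 6.1618e+5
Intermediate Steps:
X(n, b) = 1/35
(-785 + X(32, 8))**2 = (-785 + 1/35)**2 = (-27474/35)**2 = 754820676/1225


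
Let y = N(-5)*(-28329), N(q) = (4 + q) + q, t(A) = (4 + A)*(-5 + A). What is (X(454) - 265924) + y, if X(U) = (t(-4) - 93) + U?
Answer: -95589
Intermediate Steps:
t(A) = (-5 + A)*(4 + A)
N(q) = 4 + 2*q
X(U) = -93 + U (X(U) = ((-20 + (-4)**2 - 1*(-4)) - 93) + U = ((-20 + 16 + 4) - 93) + U = (0 - 93) + U = -93 + U)
y = 169974 (y = (4 + 2*(-5))*(-28329) = (4 - 10)*(-28329) = -6*(-28329) = 169974)
(X(454) - 265924) + y = ((-93 + 454) - 265924) + 169974 = (361 - 265924) + 169974 = -265563 + 169974 = -95589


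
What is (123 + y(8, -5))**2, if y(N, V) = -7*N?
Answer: 4489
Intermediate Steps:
(123 + y(8, -5))**2 = (123 - 7*8)**2 = (123 - 56)**2 = 67**2 = 4489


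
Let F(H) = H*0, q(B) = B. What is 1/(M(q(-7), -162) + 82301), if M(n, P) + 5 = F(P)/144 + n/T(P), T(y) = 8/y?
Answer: 4/329751 ≈ 1.2130e-5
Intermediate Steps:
F(H) = 0
M(n, P) = -5 + P*n/8 (M(n, P) = -5 + (0/144 + n/((8/P))) = -5 + (0*(1/144) + n*(P/8)) = -5 + (0 + P*n/8) = -5 + P*n/8)
1/(M(q(-7), -162) + 82301) = 1/((-5 + (1/8)*(-162)*(-7)) + 82301) = 1/((-5 + 567/4) + 82301) = 1/(547/4 + 82301) = 1/(329751/4) = 4/329751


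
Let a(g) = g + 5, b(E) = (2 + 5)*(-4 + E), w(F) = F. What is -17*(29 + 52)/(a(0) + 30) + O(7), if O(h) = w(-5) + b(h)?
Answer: -817/35 ≈ -23.343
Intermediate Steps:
b(E) = -28 + 7*E (b(E) = 7*(-4 + E) = -28 + 7*E)
a(g) = 5 + g
O(h) = -33 + 7*h (O(h) = -5 + (-28 + 7*h) = -33 + 7*h)
-17*(29 + 52)/(a(0) + 30) + O(7) = -17*(29 + 52)/((5 + 0) + 30) + (-33 + 7*7) = -1377/(5 + 30) + (-33 + 49) = -1377/35 + 16 = -817/35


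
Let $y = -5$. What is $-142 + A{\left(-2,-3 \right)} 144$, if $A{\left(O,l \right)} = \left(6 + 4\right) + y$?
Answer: $578$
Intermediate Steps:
$A{\left(O,l \right)} = 5$ ($A{\left(O,l \right)} = \left(6 + 4\right) - 5 = 10 - 5 = 5$)
$-142 + A{\left(-2,-3 \right)} 144 = -142 + 5 \cdot 144 = -142 + 720 = 578$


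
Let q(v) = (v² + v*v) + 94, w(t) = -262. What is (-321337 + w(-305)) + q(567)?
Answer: 321473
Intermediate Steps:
q(v) = 94 + 2*v² (q(v) = (v² + v²) + 94 = 2*v² + 94 = 94 + 2*v²)
(-321337 + w(-305)) + q(567) = (-321337 - 262) + (94 + 2*567²) = -321599 + (94 + 2*321489) = -321599 + (94 + 642978) = -321599 + 643072 = 321473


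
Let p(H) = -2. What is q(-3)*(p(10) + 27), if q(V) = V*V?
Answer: 225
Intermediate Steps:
q(V) = V**2
q(-3)*(p(10) + 27) = (-3)**2*(-2 + 27) = 9*25 = 225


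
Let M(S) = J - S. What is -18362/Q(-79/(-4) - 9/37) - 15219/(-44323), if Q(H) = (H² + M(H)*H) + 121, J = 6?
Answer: -59957477839/780749645 ≈ -76.795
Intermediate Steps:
M(S) = 6 - S
Q(H) = 121 + H² + H*(6 - H) (Q(H) = (H² + (6 - H)*H) + 121 = (H² + H*(6 - H)) + 121 = 121 + H² + H*(6 - H))
-18362/Q(-79/(-4) - 9/37) - 15219/(-44323) = -18362/(121 + 6*(-79/(-4) - 9/37)) - 15219/(-44323) = -18362/(121 + 6*(-79*(-¼) - 9*1/37)) - 15219*(-1/44323) = -18362/(121 + 6*(79/4 - 9/37)) + 15219/44323 = -18362/(121 + 6*(2887/148)) + 15219/44323 = -18362/(121 + 8661/74) + 15219/44323 = -18362/17615/74 + 15219/44323 = -18362*74/17615 + 15219/44323 = -1358788/17615 + 15219/44323 = -59957477839/780749645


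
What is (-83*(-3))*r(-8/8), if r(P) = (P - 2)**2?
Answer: 2241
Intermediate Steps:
r(P) = (-2 + P)**2
(-83*(-3))*r(-8/8) = (-83*(-3))*(-2 - 8/8)**2 = 249*(-2 - 8*1/8)**2 = 249*(-2 - 1)**2 = 249*(-3)**2 = 249*9 = 2241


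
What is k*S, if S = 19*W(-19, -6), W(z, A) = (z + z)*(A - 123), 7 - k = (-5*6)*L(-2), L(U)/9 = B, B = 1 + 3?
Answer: 101241006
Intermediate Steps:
B = 4
L(U) = 36 (L(U) = 9*4 = 36)
k = 1087 (k = 7 - (-5*6)*36 = 7 - (-30)*36 = 7 - 1*(-1080) = 7 + 1080 = 1087)
W(z, A) = 2*z*(-123 + A) (W(z, A) = (2*z)*(-123 + A) = 2*z*(-123 + A))
S = 93138 (S = 19*(2*(-19)*(-123 - 6)) = 19*(2*(-19)*(-129)) = 19*4902 = 93138)
k*S = 1087*93138 = 101241006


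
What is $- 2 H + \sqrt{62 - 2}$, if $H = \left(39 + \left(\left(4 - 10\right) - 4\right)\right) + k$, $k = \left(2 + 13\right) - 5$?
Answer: $-78 + 2 \sqrt{15} \approx -70.254$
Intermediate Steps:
$k = 10$ ($k = 15 - 5 = 10$)
$H = 39$ ($H = \left(39 + \left(\left(4 - 10\right) - 4\right)\right) + 10 = \left(39 - 10\right) + 10 = 29 + 10 = 39$)
$- 2 H + \sqrt{62 - 2} = \left(-2\right) 39 + \sqrt{62 - 2} = -78 + \sqrt{60} = -78 + 2 \sqrt{15}$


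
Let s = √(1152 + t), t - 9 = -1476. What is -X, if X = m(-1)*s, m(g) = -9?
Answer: 27*I*√35 ≈ 159.73*I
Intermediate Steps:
t = -1467 (t = 9 - 1476 = -1467)
s = 3*I*√35 (s = √(1152 - 1467) = √(-315) = 3*I*√35 ≈ 17.748*I)
X = -27*I*√35 ≈ -159.73*I
-X = -(-27)*I*√35 = 27*I*√35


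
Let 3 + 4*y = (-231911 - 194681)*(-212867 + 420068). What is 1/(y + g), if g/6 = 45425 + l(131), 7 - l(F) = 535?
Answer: -4/88389211467 ≈ -4.5254e-11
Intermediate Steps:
y = -88390288995/4 (y = -¾ + ((-231911 - 194681)*(-212867 + 420068))/4 = -¾ + (-426592*207201)/4 = -¾ + (¼)*(-88390288992) = -¾ - 22097572248 = -88390288995/4 ≈ -2.2098e+10)
l(F) = -528 (l(F) = 7 - 1*535 = 7 - 535 = -528)
g = 269382 (g = 6*(45425 - 528) = 6*44897 = 269382)
1/(y + g) = 1/(-88390288995/4 + 269382) = 1/(-88389211467/4) = -4/88389211467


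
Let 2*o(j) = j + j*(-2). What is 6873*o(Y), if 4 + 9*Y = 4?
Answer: 0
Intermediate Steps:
Y = 0 (Y = -4/9 + (1/9)*4 = -4/9 + 4/9 = 0)
o(j) = -j/2 (o(j) = (j + j*(-2))/2 = (j - 2*j)/2 = (-j)/2 = -j/2)
6873*o(Y) = 6873*(-1/2*0) = 6873*0 = 0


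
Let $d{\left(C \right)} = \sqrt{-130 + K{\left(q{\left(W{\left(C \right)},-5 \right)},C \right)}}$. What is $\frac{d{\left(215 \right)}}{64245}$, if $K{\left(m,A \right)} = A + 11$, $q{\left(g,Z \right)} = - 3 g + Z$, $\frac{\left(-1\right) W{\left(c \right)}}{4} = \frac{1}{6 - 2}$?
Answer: $\frac{4 \sqrt{6}}{64245} \approx 0.00015251$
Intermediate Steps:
$W{\left(c \right)} = -1$ ($W{\left(c \right)} = - \frac{4}{6 - 2} = - \frac{4}{4} = \left(-4\right) \frac{1}{4} = -1$)
$q{\left(g,Z \right)} = Z - 3 g$
$K{\left(m,A \right)} = 11 + A$
$d{\left(C \right)} = \sqrt{-119 + C}$ ($d{\left(C \right)} = \sqrt{-130 + \left(11 + C\right)} = \sqrt{-119 + C}$)
$\frac{d{\left(215 \right)}}{64245} = \frac{\sqrt{-119 + 215}}{64245} = \sqrt{96} \cdot \frac{1}{64245} = 4 \sqrt{6} \cdot \frac{1}{64245} = \frac{4 \sqrt{6}}{64245}$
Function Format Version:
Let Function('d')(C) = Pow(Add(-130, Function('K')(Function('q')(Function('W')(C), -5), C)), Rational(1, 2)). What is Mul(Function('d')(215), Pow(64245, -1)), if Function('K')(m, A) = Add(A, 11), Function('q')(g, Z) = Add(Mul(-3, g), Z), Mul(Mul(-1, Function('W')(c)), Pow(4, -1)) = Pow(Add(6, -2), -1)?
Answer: Mul(Rational(4, 64245), Pow(6, Rational(1, 2))) ≈ 0.00015251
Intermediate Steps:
Function('W')(c) = -1 (Function('W')(c) = Mul(-4, Pow(Add(6, -2), -1)) = Mul(-4, Pow(4, -1)) = Mul(-4, Rational(1, 4)) = -1)
Function('q')(g, Z) = Add(Z, Mul(-3, g))
Function('K')(m, A) = Add(11, A)
Function('d')(C) = Pow(Add(-119, C), Rational(1, 2)) (Function('d')(C) = Pow(Add(-130, Add(11, C)), Rational(1, 2)) = Pow(Add(-119, C), Rational(1, 2)))
Mul(Function('d')(215), Pow(64245, -1)) = Mul(Pow(Add(-119, 215), Rational(1, 2)), Pow(64245, -1)) = Mul(Pow(96, Rational(1, 2)), Rational(1, 64245)) = Mul(Mul(4, Pow(6, Rational(1, 2))), Rational(1, 64245)) = Mul(Rational(4, 64245), Pow(6, Rational(1, 2)))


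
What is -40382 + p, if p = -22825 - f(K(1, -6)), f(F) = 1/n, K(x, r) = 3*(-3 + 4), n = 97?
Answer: -6131080/97 ≈ -63207.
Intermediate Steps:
K(x, r) = 3 (K(x, r) = 3*1 = 3)
f(F) = 1/97
p = -2214026/97 (p = -22825 - 1*1/97 = -22825 - 1/97 = -2214026/97 ≈ -22825.)
-40382 + p = -40382 - 2214026/97 = -6131080/97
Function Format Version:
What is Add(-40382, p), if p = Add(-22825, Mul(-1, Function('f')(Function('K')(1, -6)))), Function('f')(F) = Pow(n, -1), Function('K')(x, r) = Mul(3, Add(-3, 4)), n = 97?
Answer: Rational(-6131080, 97) ≈ -63207.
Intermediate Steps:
Function('K')(x, r) = 3 (Function('K')(x, r) = Mul(3, 1) = 3)
Function('f')(F) = Rational(1, 97) (Function('f')(F) = Pow(97, -1) = Rational(1, 97))
p = Rational(-2214026, 97) (p = Add(-22825, Mul(-1, Rational(1, 97))) = Add(-22825, Rational(-1, 97)) = Rational(-2214026, 97) ≈ -22825.)
Add(-40382, p) = Add(-40382, Rational(-2214026, 97)) = Rational(-6131080, 97)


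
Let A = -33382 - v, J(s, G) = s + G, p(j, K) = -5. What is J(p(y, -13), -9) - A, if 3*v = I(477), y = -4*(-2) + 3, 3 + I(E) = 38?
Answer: 100139/3 ≈ 33380.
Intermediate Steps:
I(E) = 35 (I(E) = -3 + 38 = 35)
y = 11 (y = 8 + 3 = 11)
v = 35/3 (v = (⅓)*35 = 35/3 ≈ 11.667)
J(s, G) = G + s
A = -100181/3 (A = -33382 - 1*35/3 = -33382 - 35/3 = -100181/3 ≈ -33394.)
J(p(y, -13), -9) - A = (-9 - 5) - 1*(-100181/3) = -14 + 100181/3 = 100139/3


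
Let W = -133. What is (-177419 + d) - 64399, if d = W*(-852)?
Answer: -128502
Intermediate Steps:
d = 113316 (d = -133*(-852) = 113316)
(-177419 + d) - 64399 = (-177419 + 113316) - 64399 = -64103 - 64399 = -128502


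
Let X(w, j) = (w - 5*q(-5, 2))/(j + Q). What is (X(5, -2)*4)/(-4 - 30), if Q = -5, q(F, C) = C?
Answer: -10/119 ≈ -0.084034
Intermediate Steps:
X(w, j) = (-10 + w)/(-5 + j) (X(w, j) = (w - 5*2)/(j - 5) = (w - 10)/(-5 + j) = (-10 + w)/(-5 + j))
(X(5, -2)*4)/(-4 - 30) = (((-10 + 5)/(-5 - 2))*4)/(-4 - 30) = ((-5/(-7))*4)/(-34) = (-⅐*(-5)*4)*(-1/34) = ((5/7)*4)*(-1/34) = (20/7)*(-1/34) = -10/119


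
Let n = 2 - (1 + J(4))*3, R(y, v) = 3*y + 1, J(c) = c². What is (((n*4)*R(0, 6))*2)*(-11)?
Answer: 4312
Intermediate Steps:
R(y, v) = 1 + 3*y
n = -49 (n = 2 - (1 + 4²)*3 = 2 - (1 + 16)*3 = 2 - 17*3 = 2 - 1*51 = 2 - 51 = -49)
(((n*4)*R(0, 6))*2)*(-11) = (((-49*4)*(1 + 3*0))*2)*(-11) = (-196*(1 + 0)*2)*(-11) = (-196*1*2)*(-11) = -196*2*(-11) = -392*(-11) = 4312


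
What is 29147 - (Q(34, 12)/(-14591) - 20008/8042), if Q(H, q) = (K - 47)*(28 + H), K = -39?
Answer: 1710190997809/58670411 ≈ 29149.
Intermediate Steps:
Q(H, q) = -2408 - 86*H (Q(H, q) = (-39 - 47)*(28 + H) = -86*(28 + H) = -2408 - 86*H)
29147 - (Q(34, 12)/(-14591) - 20008/8042) = 29147 - ((-2408 - 86*34)/(-14591) - 20008/8042) = 29147 - ((-2408 - 2924)*(-1/14591) - 20008*1/8042) = 29147 - (-5332*(-1/14591) - 10004/4021) = 29147 - (5332/14591 - 10004/4021) = 29147 - 1*(-124528392/58670411) = 29147 + 124528392/58670411 = 1710190997809/58670411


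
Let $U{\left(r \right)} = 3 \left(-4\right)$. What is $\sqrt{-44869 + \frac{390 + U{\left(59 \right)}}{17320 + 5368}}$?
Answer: $\frac{i \sqrt{360876566623}}{2836} \approx 211.82 i$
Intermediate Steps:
$U{\left(r \right)} = -12$
$\sqrt{-44869 + \frac{390 + U{\left(59 \right)}}{17320 + 5368}} = \sqrt{-44869 + \frac{390 - 12}{17320 + 5368}} = \sqrt{-44869 + \frac{378}{22688}} = \sqrt{-44869 + 378 \cdot \frac{1}{22688}} = \sqrt{-44869 + \frac{189}{11344}} = \sqrt{- \frac{508993747}{11344}} = \frac{i \sqrt{360876566623}}{2836}$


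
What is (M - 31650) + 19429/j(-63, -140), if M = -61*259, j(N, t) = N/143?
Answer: -5767634/63 ≈ -91550.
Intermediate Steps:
j(N, t) = N/143 (j(N, t) = N*(1/143) = N/143)
M = -15799
(M - 31650) + 19429/j(-63, -140) = (-15799 - 31650) + 19429/(((1/143)*(-63))) = -47449 + 19429/(-63/143) = -47449 + 19429*(-143/63) = -47449 - 2778347/63 = -5767634/63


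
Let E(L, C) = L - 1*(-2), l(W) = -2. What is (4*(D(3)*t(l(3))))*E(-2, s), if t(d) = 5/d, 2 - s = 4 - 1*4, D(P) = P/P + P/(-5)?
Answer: 0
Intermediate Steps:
D(P) = 1 - P/5 (D(P) = 1 + P*(-1/5) = 1 - P/5)
s = 2 (s = 2 - (4 - 1*4) = 2 - (4 - 4) = 2 - 1*0 = 2 + 0 = 2)
E(L, C) = 2 + L (E(L, C) = L + 2 = 2 + L)
(4*(D(3)*t(l(3))))*E(-2, s) = (4*((1 - 1/5*3)*(5/(-2))))*(2 - 2) = (4*((1 - 3/5)*(5*(-1/2))))*0 = (4*((2/5)*(-5/2)))*0 = (4*(-1))*0 = -4*0 = 0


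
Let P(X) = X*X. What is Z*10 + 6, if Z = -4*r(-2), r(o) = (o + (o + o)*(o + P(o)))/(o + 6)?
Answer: 106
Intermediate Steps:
P(X) = X²
r(o) = (o + 2*o*(o + o²))/(6 + o) (r(o) = (o + (o + o)*(o + o²))/(o + 6) = (o + (2*o)*(o + o²))/(6 + o) = (o + 2*o*(o + o²))/(6 + o))
Z = 10 (Z = -(-8)*(1 + 2*(-2) + 2*(-2)²)/(6 - 2) = -(-8)*(1 - 4 + 2*4)/4 = -(-8)*(1 - 4 + 8)/4 = -(-8)*5/4 = -4*(-5/2) = 10)
Z*10 + 6 = 10*10 + 6 = 100 + 6 = 106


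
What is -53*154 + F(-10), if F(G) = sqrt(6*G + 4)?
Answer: -8162 + 2*I*sqrt(14) ≈ -8162.0 + 7.4833*I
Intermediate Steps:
F(G) = sqrt(4 + 6*G)
-53*154 + F(-10) = -53*154 + sqrt(4 + 6*(-10)) = -8162 + sqrt(4 - 60) = -8162 + sqrt(-56) = -8162 + 2*I*sqrt(14)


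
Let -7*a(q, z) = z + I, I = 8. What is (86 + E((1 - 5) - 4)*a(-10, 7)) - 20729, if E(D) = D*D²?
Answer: -136821/7 ≈ -19546.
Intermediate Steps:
a(q, z) = -8/7 - z/7 (a(q, z) = -(z + 8)/7 = -(8 + z)/7 = -8/7 - z/7)
E(D) = D³
(86 + E((1 - 5) - 4)*a(-10, 7)) - 20729 = (86 + ((1 - 5) - 4)³*(-8/7 - ⅐*7)) - 20729 = (86 + (-4 - 4)³*(-8/7 - 1)) - 20729 = (86 + (-8)³*(-15/7)) - 20729 = (86 - 512*(-15/7)) - 20729 = (86 + 7680/7) - 20729 = 8282/7 - 20729 = -136821/7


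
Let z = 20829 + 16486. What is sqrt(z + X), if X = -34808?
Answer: sqrt(2507) ≈ 50.070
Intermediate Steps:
z = 37315
sqrt(z + X) = sqrt(37315 - 34808) = sqrt(2507)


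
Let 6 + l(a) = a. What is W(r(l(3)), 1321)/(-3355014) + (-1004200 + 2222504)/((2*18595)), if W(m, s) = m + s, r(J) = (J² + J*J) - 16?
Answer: 681229628981/20795495110 ≈ 32.759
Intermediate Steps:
l(a) = -6 + a
r(J) = -16 + 2*J² (r(J) = (J² + J²) - 16 = 2*J² - 16 = -16 + 2*J²)
W(r(l(3)), 1321)/(-3355014) + (-1004200 + 2222504)/((2*18595)) = ((-16 + 2*(-6 + 3)²) + 1321)/(-3355014) + (-1004200 + 2222504)/((2*18595)) = ((-16 + 2*(-3)²) + 1321)*(-1/3355014) + 1218304/37190 = ((-16 + 2*9) + 1321)*(-1/3355014) + 1218304*(1/37190) = ((-16 + 18) + 1321)*(-1/3355014) + 609152/18595 = (2 + 1321)*(-1/3355014) + 609152/18595 = 1323*(-1/3355014) + 609152/18595 = -441/1118338 + 609152/18595 = 681229628981/20795495110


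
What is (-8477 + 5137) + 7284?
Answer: 3944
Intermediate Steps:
(-8477 + 5137) + 7284 = -3340 + 7284 = 3944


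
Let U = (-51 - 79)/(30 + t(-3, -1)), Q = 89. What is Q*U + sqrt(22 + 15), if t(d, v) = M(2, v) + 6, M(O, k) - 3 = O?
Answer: -11570/41 + sqrt(37) ≈ -276.11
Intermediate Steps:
M(O, k) = 3 + O
t(d, v) = 11 (t(d, v) = (3 + 2) + 6 = 5 + 6 = 11)
U = -130/41 (U = (-51 - 79)/(30 + 11) = -130/41 ≈ -3.1707)
Q*U + sqrt(22 + 15) = 89*(-130/41) + sqrt(22 + 15) = -11570/41 + sqrt(37)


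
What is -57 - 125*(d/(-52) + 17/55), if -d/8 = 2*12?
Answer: -79676/143 ≈ -557.17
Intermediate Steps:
d = -192 (d = -16*12 = -8*24 = -192)
-57 - 125*(d/(-52) + 17/55) = -57 - 125*(-192/(-52) + 17/55) = -57 - 125*(-192*(-1/52) + 17*(1/55)) = -57 - 125*(48/13 + 17/55) = -57 - 125*2861/715 = -57 - 71525/143 = -79676/143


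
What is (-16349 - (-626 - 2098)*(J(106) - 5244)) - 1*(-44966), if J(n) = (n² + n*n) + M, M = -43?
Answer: 46840557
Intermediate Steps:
J(n) = -43 + 2*n² (J(n) = (n² + n*n) - 43 = (n² + n²) - 43 = 2*n² - 43 = -43 + 2*n²)
(-16349 - (-626 - 2098)*(J(106) - 5244)) - 1*(-44966) = (-16349 - (-626 - 2098)*((-43 + 2*106²) - 5244)) - 1*(-44966) = (-16349 - (-2724)*((-43 + 2*11236) - 5244)) + 44966 = (-16349 - (-2724)*((-43 + 22472) - 5244)) + 44966 = (-16349 - (-2724)*(22429 - 5244)) + 44966 = (-16349 - (-2724)*17185) + 44966 = (-16349 - 1*(-46811940)) + 44966 = (-16349 + 46811940) + 44966 = 46795591 + 44966 = 46840557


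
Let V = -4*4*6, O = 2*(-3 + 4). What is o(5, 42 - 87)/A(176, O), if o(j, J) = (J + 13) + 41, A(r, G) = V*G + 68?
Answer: -9/124 ≈ -0.072581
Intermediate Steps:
O = 2 (O = 2*1 = 2)
V = -96 (V = -16*6 = -96)
A(r, G) = 68 - 96*G (A(r, G) = -96*G + 68 = 68 - 96*G)
o(j, J) = 54 + J (o(j, J) = (13 + J) + 41 = 54 + J)
o(5, 42 - 87)/A(176, O) = (54 + (42 - 87))/(68 - 96*2) = (54 - 45)/(68 - 192) = 9/(-124) = 9*(-1/124) = -9/124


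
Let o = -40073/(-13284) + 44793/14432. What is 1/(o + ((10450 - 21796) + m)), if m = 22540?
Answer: 1168992/13092851105 ≈ 8.9285e-5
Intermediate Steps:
o = 7154657/1168992 (o = -40073*(-1/13284) + 44793*(1/14432) = 40073/13284 + 44793/14432 = 7154657/1168992 ≈ 6.1204)
1/(o + ((10450 - 21796) + m)) = 1/(7154657/1168992 + ((10450 - 21796) + 22540)) = 1/(7154657/1168992 + (-11346 + 22540)) = 1/(7154657/1168992 + 11194) = 1/(13092851105/1168992) = 1168992/13092851105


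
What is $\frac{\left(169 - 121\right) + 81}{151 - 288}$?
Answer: $- \frac{129}{137} \approx -0.94161$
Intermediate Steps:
$\frac{\left(169 - 121\right) + 81}{151 - 288} = \frac{\left(169 - 121\right) + 81}{-137} = \left(48 + 81\right) \left(- \frac{1}{137}\right) = 129 \left(- \frac{1}{137}\right) = - \frac{129}{137}$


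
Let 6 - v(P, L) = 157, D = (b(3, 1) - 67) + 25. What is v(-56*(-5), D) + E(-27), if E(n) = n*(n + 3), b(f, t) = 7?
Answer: 497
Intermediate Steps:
D = -35 (D = (7 - 67) + 25 = -60 + 25 = -35)
v(P, L) = -151 (v(P, L) = 6 - 1*157 = 6 - 157 = -151)
E(n) = n*(3 + n)
v(-56*(-5), D) + E(-27) = -151 - 27*(3 - 27) = -151 - 27*(-24) = -151 + 648 = 497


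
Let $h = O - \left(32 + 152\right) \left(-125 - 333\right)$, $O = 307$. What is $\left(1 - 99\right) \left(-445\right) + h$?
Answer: $128189$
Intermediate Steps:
$h = 84579$ ($h = 307 - \left(32 + 152\right) \left(-125 - 333\right) = 307 - 184 \left(-458\right) = 307 - -84272 = 307 + 84272 = 84579$)
$\left(1 - 99\right) \left(-445\right) + h = \left(1 - 99\right) \left(-445\right) + 84579 = \left(-98\right) \left(-445\right) + 84579 = 43610 + 84579 = 128189$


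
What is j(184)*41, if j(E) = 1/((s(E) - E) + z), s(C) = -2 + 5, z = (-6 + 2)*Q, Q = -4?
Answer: -41/165 ≈ -0.24848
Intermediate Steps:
z = 16 (z = (-6 + 2)*(-4) = -4*(-4) = 16)
s(C) = 3
j(E) = 1/(19 - E) (j(E) = 1/((3 - E) + 16) = 1/(19 - E))
j(184)*41 = -1/(-19 + 184)*41 = -1/165*41 = -41/165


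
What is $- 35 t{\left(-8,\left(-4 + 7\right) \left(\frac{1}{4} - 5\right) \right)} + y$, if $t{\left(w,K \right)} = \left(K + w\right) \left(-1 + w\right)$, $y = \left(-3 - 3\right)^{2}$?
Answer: $- \frac{27891}{4} \approx -6972.8$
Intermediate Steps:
$y = 36$ ($y = \left(-6\right)^{2} = 36$)
$t{\left(w,K \right)} = \left(-1 + w\right) \left(K + w\right)$
$- 35 t{\left(-8,\left(-4 + 7\right) \left(\frac{1}{4} - 5\right) \right)} + y = - 35 \left(\left(-8\right)^{2} - \left(-4 + 7\right) \left(\frac{1}{4} - 5\right) - -8 + \left(-4 + 7\right) \left(\frac{1}{4} - 5\right) \left(-8\right)\right) + 36 = - 35 \left(64 - 3 \left(\frac{1}{4} - 5\right) + 8 + 3 \left(\frac{1}{4} - 5\right) \left(-8\right)\right) + 36 = - 35 \left(64 - 3 \left(- \frac{19}{4}\right) + 8 + 3 \left(- \frac{19}{4}\right) \left(-8\right)\right) + 36 = - 35 \left(64 - - \frac{57}{4} + 8 - -114\right) + 36 = - 35 \left(64 + \frac{57}{4} + 8 + 114\right) + 36 = \left(-35\right) \frac{801}{4} + 36 = - \frac{28035}{4} + 36 = - \frac{27891}{4}$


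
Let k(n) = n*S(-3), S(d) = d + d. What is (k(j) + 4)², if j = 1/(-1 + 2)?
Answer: 4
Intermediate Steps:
S(d) = 2*d
j = 1 (j = 1/1 = 1)
k(n) = -6*n (k(n) = n*(2*(-3)) = n*(-6) = -6*n)
(k(j) + 4)² = (-6*1 + 4)² = (-6 + 4)² = (-2)² = 4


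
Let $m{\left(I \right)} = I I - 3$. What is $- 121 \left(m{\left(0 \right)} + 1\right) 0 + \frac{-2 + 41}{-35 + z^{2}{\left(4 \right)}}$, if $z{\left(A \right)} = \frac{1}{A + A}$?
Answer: $- \frac{2496}{2239} \approx -1.1148$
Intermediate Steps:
$z{\left(A \right)} = \frac{1}{2 A}$
$m{\left(I \right)} = -3 + I^{2}$ ($m{\left(I \right)} = I^{2} - 3 = -3 + I^{2}$)
$- 121 \left(m{\left(0 \right)} + 1\right) 0 + \frac{-2 + 41}{-35 + z^{2}{\left(4 \right)}} = - 121 \left(\left(-3 + 0^{2}\right) + 1\right) 0 + \frac{-2 + 41}{-35 + \left(\frac{1}{2 \cdot 4}\right)^{2}} = - 121 \left(\left(-3 + 0\right) + 1\right) 0 + \frac{39}{-35 + \left(\frac{1}{2} \cdot \frac{1}{4}\right)^{2}} = - 121 \left(-3 + 1\right) 0 + \frac{39}{-35 + \left(\frac{1}{8}\right)^{2}} = - 121 \left(\left(-2\right) 0\right) + \frac{39}{-35 + \frac{1}{64}} = \left(-121\right) 0 + \frac{39}{- \frac{2239}{64}} = 0 + 39 \left(- \frac{64}{2239}\right) = 0 - \frac{2496}{2239} = - \frac{2496}{2239}$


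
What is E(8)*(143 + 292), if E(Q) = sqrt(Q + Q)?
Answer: 1740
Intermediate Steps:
E(Q) = sqrt(2)*sqrt(Q) (E(Q) = sqrt(2*Q) = sqrt(2)*sqrt(Q))
E(8)*(143 + 292) = (sqrt(2)*sqrt(8))*(143 + 292) = (sqrt(2)*(2*sqrt(2)))*435 = 4*435 = 1740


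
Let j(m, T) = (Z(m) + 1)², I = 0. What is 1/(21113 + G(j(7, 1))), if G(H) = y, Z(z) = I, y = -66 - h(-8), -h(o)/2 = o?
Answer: 1/21031 ≈ 4.7549e-5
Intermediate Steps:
h(o) = -2*o
y = -82 (y = -66 - (-2)*(-8) = -66 - 1*16 = -66 - 16 = -82)
Z(z) = 0
j(m, T) = 1 (j(m, T) = (0 + 1)² = 1² = 1)
G(H) = -82
1/(21113 + G(j(7, 1))) = 1/(21113 - 82) = 1/21031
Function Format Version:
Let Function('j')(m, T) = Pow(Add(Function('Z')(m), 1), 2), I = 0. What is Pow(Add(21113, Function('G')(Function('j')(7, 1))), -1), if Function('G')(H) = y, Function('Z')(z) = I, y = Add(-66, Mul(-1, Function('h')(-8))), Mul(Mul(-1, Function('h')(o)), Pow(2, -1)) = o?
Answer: Rational(1, 21031) ≈ 4.7549e-5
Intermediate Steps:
Function('h')(o) = Mul(-2, o)
y = -82 (y = Add(-66, Mul(-1, Mul(-2, -8))) = Add(-66, Mul(-1, 16)) = Add(-66, -16) = -82)
Function('Z')(z) = 0
Function('j')(m, T) = 1 (Function('j')(m, T) = Pow(Add(0, 1), 2) = Pow(1, 2) = 1)
Function('G')(H) = -82
Pow(Add(21113, Function('G')(Function('j')(7, 1))), -1) = Pow(Add(21113, -82), -1) = Pow(21031, -1) = Rational(1, 21031)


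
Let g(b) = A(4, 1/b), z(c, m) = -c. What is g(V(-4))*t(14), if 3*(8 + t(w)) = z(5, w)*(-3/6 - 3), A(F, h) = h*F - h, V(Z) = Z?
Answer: 13/8 ≈ 1.6250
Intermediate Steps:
A(F, h) = -h + F*h (A(F, h) = F*h - h = -h + F*h)
g(b) = 3/b (g(b) = (1/b)*(-1 + 4) = 3/b)
t(w) = -13/6 (t(w) = -8 + ((-1*5)*(-3/6 - 3))/3 = -8 + (-5*(-3*⅙ - 3))/3 = -8 + (-5*(-½ - 3))/3 = -8 + (-5*(-7/2))/3 = -8 + (⅓)*(35/2) = -8 + 35/6 = -13/6)
g(V(-4))*t(14) = (3/(-4))*(-13/6) = (3*(-¼))*(-13/6) = -¾*(-13/6) = 13/8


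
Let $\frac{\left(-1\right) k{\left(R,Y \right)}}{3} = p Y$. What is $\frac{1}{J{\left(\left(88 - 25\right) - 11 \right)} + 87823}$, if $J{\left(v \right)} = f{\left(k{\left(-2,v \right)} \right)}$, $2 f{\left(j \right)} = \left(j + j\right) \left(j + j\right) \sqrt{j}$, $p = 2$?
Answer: $\frac{87823}{11833579090657} - \frac{389376 i \sqrt{78}}{11833579090657} \approx 7.4215 \cdot 10^{-9} - 2.906 \cdot 10^{-7} i$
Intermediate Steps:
$k{\left(R,Y \right)} = - 6 Y$ ($k{\left(R,Y \right)} = - 3 \cdot 2 Y = - 6 Y$)
$f{\left(j \right)} = 2 j^{\frac{5}{2}}$ ($f{\left(j \right)} = \frac{\left(j + j\right) \left(j + j\right) \sqrt{j}}{2} = \frac{2 j 2 j \sqrt{j}}{2} = \frac{4 j^{2} \sqrt{j}}{2} = \frac{4 j^{\frac{5}{2}}}{2} = 2 j^{\frac{5}{2}}$)
$J{\left(v \right)} = 72 \sqrt{6} \left(- v\right)^{\frac{5}{2}}$ ($J{\left(v \right)} = 2 \left(- 6 v\right)^{\frac{5}{2}} = 2 \cdot 36 \sqrt{6} \left(- v\right)^{\frac{5}{2}} = 72 \sqrt{6} \left(- v\right)^{\frac{5}{2}}$)
$\frac{1}{J{\left(\left(88 - 25\right) - 11 \right)} + 87823} = \frac{1}{72 \sqrt{6} \left(- (\left(88 - 25\right) - 11)\right)^{\frac{5}{2}} + 87823} = \frac{1}{72 \sqrt{6} \left(- (63 - 11)\right)^{\frac{5}{2}} + 87823} = \frac{1}{72 \sqrt{6} \left(\left(-1\right) 52\right)^{\frac{5}{2}} + 87823} = \frac{1}{72 \sqrt{6} \left(-52\right)^{\frac{5}{2}} + 87823} = \frac{1}{72 \sqrt{6} \cdot 5408 i \sqrt{13} + 87823} = \frac{1}{389376 i \sqrt{78} + 87823} = \frac{1}{87823 + 389376 i \sqrt{78}}$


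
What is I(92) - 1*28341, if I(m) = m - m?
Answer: -28341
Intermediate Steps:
I(m) = 0
I(92) - 1*28341 = 0 - 1*28341 = 0 - 28341 = -28341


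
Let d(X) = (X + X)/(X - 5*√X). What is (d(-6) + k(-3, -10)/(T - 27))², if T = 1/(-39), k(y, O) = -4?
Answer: 12*(-628037*I + 73580*√6)/(277729*(10*√6 + 19*I)) ≈ -0.33801 - 0.84563*I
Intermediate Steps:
T = -1/39 ≈ -0.025641
d(X) = 2*X/(X - 5*√X) (d(X) = (2*X)/(X - 5*√X) = 2*X/(X - 5*√X))
(d(-6) + k(-3, -10)/(T - 27))² = (2*(-6)/(-6 - 5*I*√6) - 4/(-1/39 - 27))² = (2*(-6)/(-6 - 5*I*√6) - 4/(-1054/39))² = (2*(-6)/(-6 - 5*I*√6) - 4*(-39/1054))² = (-12/(-6 - 5*I*√6) + 78/527)² = (78/527 - 12/(-6 - 5*I*√6))²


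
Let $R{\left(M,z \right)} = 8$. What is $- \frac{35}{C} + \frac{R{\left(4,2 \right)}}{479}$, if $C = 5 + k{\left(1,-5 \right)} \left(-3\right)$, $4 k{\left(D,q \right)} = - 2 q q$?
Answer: $- \frac{6570}{8143} \approx -0.80683$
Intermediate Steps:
$k{\left(D,q \right)} = - \frac{q^{2}}{2}$ ($k{\left(D,q \right)} = \frac{- 2 q q}{4} = \frac{\left(-2\right) q^{2}}{4} = - \frac{q^{2}}{2}$)
$C = \frac{85}{2}$ ($C = 5 + - \frac{\left(-5\right)^{2}}{2} \left(-3\right) = 5 + \left(- \frac{1}{2}\right) 25 \left(-3\right) = 5 - - \frac{75}{2} = 5 + \frac{75}{2} = \frac{85}{2} \approx 42.5$)
$- \frac{35}{C} + \frac{R{\left(4,2 \right)}}{479} = - \frac{35}{\frac{85}{2}} + \frac{8}{479} = \left(-35\right) \frac{2}{85} + 8 \cdot \frac{1}{479} = - \frac{14}{17} + \frac{8}{479} = - \frac{6570}{8143}$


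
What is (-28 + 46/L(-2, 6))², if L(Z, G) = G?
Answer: 3721/9 ≈ 413.44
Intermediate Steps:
(-28 + 46/L(-2, 6))² = (-28 + 46/6)² = (-28 + 46*(⅙))² = (-28 + 23/3)² = (-61/3)² = 3721/9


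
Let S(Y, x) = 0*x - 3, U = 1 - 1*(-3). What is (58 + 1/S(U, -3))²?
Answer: 29929/9 ≈ 3325.4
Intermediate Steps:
U = 4 (U = 1 + 3 = 4)
S(Y, x) = -3 (S(Y, x) = 0 - 3 = -3)
(58 + 1/S(U, -3))² = (58 + 1/(-3))² = (58 - ⅓)² = (173/3)² = 29929/9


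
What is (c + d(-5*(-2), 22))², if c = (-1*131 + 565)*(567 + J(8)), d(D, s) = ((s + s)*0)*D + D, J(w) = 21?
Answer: 65128060804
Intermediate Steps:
d(D, s) = D (d(D, s) = ((2*s)*0)*D + D = 0*D + D = 0 + D = D)
c = 255192 (c = (-1*131 + 565)*(567 + 21) = (-131 + 565)*588 = 434*588 = 255192)
(c + d(-5*(-2), 22))² = (255192 - 5*(-2))² = (255192 + 10)² = 255202² = 65128060804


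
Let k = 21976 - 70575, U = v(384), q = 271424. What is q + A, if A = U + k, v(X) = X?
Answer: 223209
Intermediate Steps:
U = 384
k = -48599
A = -48215 (A = 384 - 48599 = -48215)
q + A = 271424 - 48215 = 223209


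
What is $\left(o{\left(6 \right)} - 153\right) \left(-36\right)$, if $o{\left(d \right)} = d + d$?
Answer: $5076$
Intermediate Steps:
$o{\left(d \right)} = 2 d$
$\left(o{\left(6 \right)} - 153\right) \left(-36\right) = \left(2 \cdot 6 - 153\right) \left(-36\right) = \left(12 - 153\right) \left(-36\right) = \left(-141\right) \left(-36\right) = 5076$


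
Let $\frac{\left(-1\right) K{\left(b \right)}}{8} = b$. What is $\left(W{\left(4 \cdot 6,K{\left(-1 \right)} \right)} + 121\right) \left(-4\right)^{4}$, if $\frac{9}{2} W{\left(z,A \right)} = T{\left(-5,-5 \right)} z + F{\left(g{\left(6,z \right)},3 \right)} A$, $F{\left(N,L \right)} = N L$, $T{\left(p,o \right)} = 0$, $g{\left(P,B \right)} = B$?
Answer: $63744$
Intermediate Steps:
$K{\left(b \right)} = - 8 b$
$F{\left(N,L \right)} = L N$
$W{\left(z,A \right)} = \frac{2 A z}{3}$ ($W{\left(z,A \right)} = \frac{2 \left(0 z + 3 z A\right)}{9} = \frac{2 \left(0 + 3 A z\right)}{9} = \frac{2 \cdot 3 A z}{9} = \frac{2 A z}{3}$)
$\left(W{\left(4 \cdot 6,K{\left(-1 \right)} \right)} + 121\right) \left(-4\right)^{4} = \left(\frac{2 \left(\left(-8\right) \left(-1\right)\right) 4 \cdot 6}{3} + 121\right) \left(-4\right)^{4} = \left(\frac{2}{3} \cdot 8 \cdot 24 + 121\right) 256 = \left(128 + 121\right) 256 = 249 \cdot 256 = 63744$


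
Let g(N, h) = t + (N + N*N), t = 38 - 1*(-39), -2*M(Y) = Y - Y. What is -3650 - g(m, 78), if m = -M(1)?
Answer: -3727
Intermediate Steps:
M(Y) = 0 (M(Y) = -(Y - Y)/2 = -½*0 = 0)
m = 0 (m = -1*0 = 0)
t = 77 (t = 38 + 39 = 77)
g(N, h) = 77 + N + N² (g(N, h) = 77 + (N + N*N) = 77 + (N + N²) = 77 + N + N²)
-3650 - g(m, 78) = -3650 - (77 + 0 + 0²) = -3650 - (77 + 0 + 0) = -3650 - 1*77 = -3650 - 77 = -3727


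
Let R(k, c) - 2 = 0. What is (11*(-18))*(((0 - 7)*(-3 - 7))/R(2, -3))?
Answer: -6930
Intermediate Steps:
R(k, c) = 2 (R(k, c) = 2 + 0 = 2)
(11*(-18))*(((0 - 7)*(-3 - 7))/R(2, -3)) = (11*(-18))*(((0 - 7)*(-3 - 7))/2) = -198*(-7*(-10))/2 = -13860/2 = -198*35 = -6930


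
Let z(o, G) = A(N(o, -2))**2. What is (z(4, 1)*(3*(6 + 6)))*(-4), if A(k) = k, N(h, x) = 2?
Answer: -576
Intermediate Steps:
z(o, G) = 4 (z(o, G) = 2**2 = 4)
(z(4, 1)*(3*(6 + 6)))*(-4) = (4*(3*(6 + 6)))*(-4) = (4*(3*12))*(-4) = (4*36)*(-4) = 144*(-4) = -576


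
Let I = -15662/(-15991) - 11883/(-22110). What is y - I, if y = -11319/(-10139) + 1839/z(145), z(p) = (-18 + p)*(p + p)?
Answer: -154277681667017/440088432035879 ≈ -0.35056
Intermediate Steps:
z(p) = 2*p*(-18 + p) (z(p) = (-18 + p)*(2*p) = 2*p*(-18 + p))
I = 178769291/117853670 (I = -15662*(-1/15991) - 11883*(-1/22110) = 15662/15991 + 3961/7370 = 178769291/117853670 ≈ 1.5169)
y = 435524391/373419370 (y = -11319/(-10139) + 1839/((2*145*(-18 + 145))) = -11319*(-1/10139) + 1839/((2*145*127)) = 11319/10139 + 1839/36830 = 435524391/373419370 ≈ 1.1663)
y - I = 435524391/373419370 - 1*178769291/117853670 = 435524391/373419370 - 178769291/117853670 = -154277681667017/440088432035879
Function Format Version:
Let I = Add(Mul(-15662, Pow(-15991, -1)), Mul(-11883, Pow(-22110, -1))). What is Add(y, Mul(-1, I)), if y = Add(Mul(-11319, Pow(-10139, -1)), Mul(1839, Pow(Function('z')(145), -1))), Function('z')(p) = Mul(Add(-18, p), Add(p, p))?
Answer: Rational(-154277681667017, 440088432035879) ≈ -0.35056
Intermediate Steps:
Function('z')(p) = Mul(2, p, Add(-18, p)) (Function('z')(p) = Mul(Add(-18, p), Mul(2, p)) = Mul(2, p, Add(-18, p)))
I = Rational(178769291, 117853670) (I = Add(Mul(-15662, Rational(-1, 15991)), Mul(-11883, Rational(-1, 22110))) = Add(Rational(15662, 15991), Rational(3961, 7370)) = Rational(178769291, 117853670) ≈ 1.5169)
y = Rational(435524391, 373419370) (y = Add(Mul(-11319, Pow(-10139, -1)), Mul(1839, Pow(Mul(2, 145, Add(-18, 145)), -1))) = Add(Mul(-11319, Rational(-1, 10139)), Mul(1839, Pow(Mul(2, 145, 127), -1))) = Add(Rational(11319, 10139), Mul(1839, Pow(36830, -1))) = Add(Rational(11319, 10139), Mul(1839, Rational(1, 36830))) = Add(Rational(11319, 10139), Rational(1839, 36830)) = Rational(435524391, 373419370) ≈ 1.1663)
Add(y, Mul(-1, I)) = Add(Rational(435524391, 373419370), Mul(-1, Rational(178769291, 117853670))) = Add(Rational(435524391, 373419370), Rational(-178769291, 117853670)) = Rational(-154277681667017, 440088432035879)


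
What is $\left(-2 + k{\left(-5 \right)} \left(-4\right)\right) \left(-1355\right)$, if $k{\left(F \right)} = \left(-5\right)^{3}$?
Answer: $-674790$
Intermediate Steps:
$k{\left(F \right)} = -125$
$\left(-2 + k{\left(-5 \right)} \left(-4\right)\right) \left(-1355\right) = \left(-2 - -500\right) \left(-1355\right) = \left(-2 + 500\right) \left(-1355\right) = 498 \left(-1355\right) = -674790$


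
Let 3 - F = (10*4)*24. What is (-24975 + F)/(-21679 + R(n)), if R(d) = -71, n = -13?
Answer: 4322/3625 ≈ 1.1923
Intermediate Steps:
F = -957 (F = 3 - 10*4*24 = 3 - 40*24 = 3 - 1*960 = 3 - 960 = -957)
(-24975 + F)/(-21679 + R(n)) = (-24975 - 957)/(-21679 - 71) = -25932/(-21750) = -25932*(-1/21750) = 4322/3625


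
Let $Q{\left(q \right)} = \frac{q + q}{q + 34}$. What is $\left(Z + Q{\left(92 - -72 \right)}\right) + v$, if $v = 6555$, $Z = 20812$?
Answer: $\frac{2709497}{99} \approx 27369.0$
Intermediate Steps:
$Q{\left(q \right)} = \frac{2 q}{34 + q}$
$\left(Z + Q{\left(92 - -72 \right)}\right) + v = \left(20812 + \frac{2 \left(92 - -72\right)}{34 + \left(92 - -72\right)}\right) + 6555 = \left(20812 + \frac{2 \left(92 + 72\right)}{34 + \left(92 + 72\right)}\right) + 6555 = \left(20812 + 2 \cdot 164 \frac{1}{34 + 164}\right) + 6555 = \left(20812 + 2 \cdot 164 \cdot \frac{1}{198}\right) + 6555 = \left(20812 + \frac{164}{99}\right) + 6555 = \frac{2060552}{99} + 6555 = \frac{2709497}{99}$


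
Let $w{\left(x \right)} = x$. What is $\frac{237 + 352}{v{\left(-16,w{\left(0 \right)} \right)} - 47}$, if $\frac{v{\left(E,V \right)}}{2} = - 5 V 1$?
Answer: $- \frac{589}{47} \approx -12.532$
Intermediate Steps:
$v{\left(E,V \right)} = - 10 V$ ($v{\left(E,V \right)} = 2 - 5 V 1 = 2 \left(- 5 V\right) = - 10 V$)
$\frac{237 + 352}{v{\left(-16,w{\left(0 \right)} \right)} - 47} = \frac{237 + 352}{\left(-10\right) 0 - 47} = \frac{589}{0 - 47} = \frac{589}{-47} = 589 \left(- \frac{1}{47}\right) = - \frac{589}{47}$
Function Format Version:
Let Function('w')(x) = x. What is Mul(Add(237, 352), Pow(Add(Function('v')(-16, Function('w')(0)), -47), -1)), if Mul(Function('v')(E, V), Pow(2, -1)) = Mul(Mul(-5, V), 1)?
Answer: Rational(-589, 47) ≈ -12.532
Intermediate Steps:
Function('v')(E, V) = Mul(-10, V) (Function('v')(E, V) = Mul(2, Mul(Mul(-5, V), 1)) = Mul(2, Mul(-5, V)) = Mul(-10, V))
Mul(Add(237, 352), Pow(Add(Function('v')(-16, Function('w')(0)), -47), -1)) = Mul(Add(237, 352), Pow(Add(Mul(-10, 0), -47), -1)) = Mul(589, Pow(Add(0, -47), -1)) = Mul(589, Pow(-47, -1)) = Mul(589, Rational(-1, 47)) = Rational(-589, 47)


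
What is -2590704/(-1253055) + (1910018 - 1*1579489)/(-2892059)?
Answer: 2359432601147/1207969663415 ≈ 1.9532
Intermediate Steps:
-2590704/(-1253055) + (1910018 - 1*1579489)/(-2892059) = -2590704*(-1/1253055) + (1910018 - 1579489)*(-1/2892059) = 863568/417685 + 330529*(-1/2892059) = 863568/417685 - 330529/2892059 = 2359432601147/1207969663415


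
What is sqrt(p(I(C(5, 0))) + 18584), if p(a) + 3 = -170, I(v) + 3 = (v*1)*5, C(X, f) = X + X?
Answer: 19*sqrt(51) ≈ 135.69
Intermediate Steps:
C(X, f) = 2*X
I(v) = -3 + 5*v (I(v) = -3 + (v*1)*5 = -3 + v*5 = -3 + 5*v)
p(a) = -173 (p(a) = -3 - 170 = -173)
sqrt(p(I(C(5, 0))) + 18584) = sqrt(-173 + 18584) = sqrt(18411) = 19*sqrt(51)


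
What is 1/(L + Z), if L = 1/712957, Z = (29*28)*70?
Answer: 712957/40524475881 ≈ 1.7593e-5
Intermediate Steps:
Z = 56840 (Z = 812*70 = 56840)
L = 1/712957 ≈ 1.4026e-6
1/(L + Z) = 1/(1/712957 + 56840) = 1/(40524475881/712957) = 712957/40524475881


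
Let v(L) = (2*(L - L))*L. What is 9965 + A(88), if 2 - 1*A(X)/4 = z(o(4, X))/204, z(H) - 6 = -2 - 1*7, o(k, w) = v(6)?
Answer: 169542/17 ≈ 9973.1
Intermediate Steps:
v(L) = 0 (v(L) = (2*0)*L = 0*L = 0)
o(k, w) = 0
z(H) = -3 (z(H) = 6 + (-2 - 1*7) = 6 + (-2 - 7) = 6 - 9 = -3)
A(X) = 137/17 (A(X) = 8 - (-12)/204 = 8 - 4*(-1/68) = 8 + 1/17 = 137/17)
9965 + A(88) = 9965 + 137/17 = 169542/17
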